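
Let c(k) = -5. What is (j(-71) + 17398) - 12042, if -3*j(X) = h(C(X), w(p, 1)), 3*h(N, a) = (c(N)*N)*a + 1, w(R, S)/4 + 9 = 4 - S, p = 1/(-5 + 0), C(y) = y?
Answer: 56723/9 ≈ 6302.6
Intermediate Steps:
p = -1/5 (p = 1/(-5) = -1/5 ≈ -0.20000)
w(R, S) = -20 - 4*S (w(R, S) = -36 + 4*(4 - S) = -36 + (16 - 4*S) = -20 - 4*S)
h(N, a) = 1/3 - 5*N*a/3 (h(N, a) = ((-5*N)*a + 1)/3 = (-5*N*a + 1)/3 = (1 - 5*N*a)/3 = 1/3 - 5*N*a/3)
j(X) = -1/9 - 40*X/3 (j(X) = -(1/3 - 5*X*(-20 - 4*1)/3)/3 = -(1/3 - 5*X*(-20 - 4)/3)/3 = -(1/3 - 5/3*X*(-24))/3 = -(1/3 + 40*X)/3 = -1/9 - 40*X/3)
(j(-71) + 17398) - 12042 = ((-1/9 - 40/3*(-71)) + 17398) - 12042 = ((-1/9 + 2840/3) + 17398) - 12042 = (8519/9 + 17398) - 12042 = 165101/9 - 12042 = 56723/9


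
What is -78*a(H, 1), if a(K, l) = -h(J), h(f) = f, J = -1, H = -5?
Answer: -78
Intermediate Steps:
a(K, l) = 1 (a(K, l) = -1*(-1) = 1)
-78*a(H, 1) = -78*1 = -78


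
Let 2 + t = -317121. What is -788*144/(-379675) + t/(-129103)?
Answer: 135053250641/49017181525 ≈ 2.7552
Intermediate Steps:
t = -317123 (t = -2 - 317121 = -317123)
-788*144/(-379675) + t/(-129103) = -788*144/(-379675) - 317123/(-129103) = -113472*(-1/379675) - 317123*(-1/129103) = 113472/379675 + 317123/129103 = 135053250641/49017181525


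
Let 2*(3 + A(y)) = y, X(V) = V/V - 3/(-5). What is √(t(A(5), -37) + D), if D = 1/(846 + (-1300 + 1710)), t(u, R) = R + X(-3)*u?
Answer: I*√372685030/3140 ≈ 6.1481*I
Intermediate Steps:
X(V) = 8/5 (X(V) = 1 - 3*(-⅕) = 1 + ⅗ = 8/5)
A(y) = -3 + y/2
t(u, R) = R + 8*u/5
D = 1/1256 (D = 1/(846 + 410) = 1/1256 ≈ 0.00079618)
√(t(A(5), -37) + D) = √((-37 + 8*(-3 + (½)*5)/5) + 1/1256) = √((-37 + 8*(-3 + 5/2)/5) + 1/1256) = √((-37 + (8/5)*(-½)) + 1/1256) = √((-37 - ⅘) + 1/1256) = √(-189/5 + 1/1256) = √(-237379/6280) = I*√372685030/3140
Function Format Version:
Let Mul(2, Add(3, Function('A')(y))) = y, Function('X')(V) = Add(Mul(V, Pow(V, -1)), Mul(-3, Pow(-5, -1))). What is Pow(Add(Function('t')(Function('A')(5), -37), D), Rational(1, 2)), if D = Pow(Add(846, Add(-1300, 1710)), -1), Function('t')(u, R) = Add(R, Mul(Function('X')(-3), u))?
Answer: Mul(Rational(1, 3140), I, Pow(372685030, Rational(1, 2))) ≈ Mul(6.1481, I)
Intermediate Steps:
Function('X')(V) = Rational(8, 5) (Function('X')(V) = Add(1, Mul(-3, Rational(-1, 5))) = Add(1, Rational(3, 5)) = Rational(8, 5))
Function('A')(y) = Add(-3, Mul(Rational(1, 2), y))
Function('t')(u, R) = Add(R, Mul(Rational(8, 5), u))
D = Rational(1, 1256) (D = Pow(Add(846, 410), -1) = Pow(1256, -1) = Rational(1, 1256) ≈ 0.00079618)
Pow(Add(Function('t')(Function('A')(5), -37), D), Rational(1, 2)) = Pow(Add(Add(-37, Mul(Rational(8, 5), Add(-3, Mul(Rational(1, 2), 5)))), Rational(1, 1256)), Rational(1, 2)) = Pow(Add(Add(-37, Mul(Rational(8, 5), Add(-3, Rational(5, 2)))), Rational(1, 1256)), Rational(1, 2)) = Pow(Add(Add(-37, Mul(Rational(8, 5), Rational(-1, 2))), Rational(1, 1256)), Rational(1, 2)) = Pow(Add(Add(-37, Rational(-4, 5)), Rational(1, 1256)), Rational(1, 2)) = Pow(Add(Rational(-189, 5), Rational(1, 1256)), Rational(1, 2)) = Pow(Rational(-237379, 6280), Rational(1, 2)) = Mul(Rational(1, 3140), I, Pow(372685030, Rational(1, 2)))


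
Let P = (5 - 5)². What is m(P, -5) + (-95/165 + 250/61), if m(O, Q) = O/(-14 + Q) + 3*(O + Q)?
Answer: -23104/2013 ≈ -11.477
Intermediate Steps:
P = 0 (P = 0² = 0)
m(O, Q) = 3*O + 3*Q + O/(-14 + Q) (m(O, Q) = O/(-14 + Q) + (3*O + 3*Q) = 3*O + 3*Q + O/(-14 + Q))
m(P, -5) + (-95/165 + 250/61) = (-42*(-5) - 41*0 + 3*(-5)² + 3*0*(-5))/(-14 - 5) + (-95/165 + 250/61) = (210 + 0 + 3*25 + 0)/(-19) + (-95*1/165 + 250*(1/61)) = -(210 + 0 + 75 + 0)/19 + (-19/33 + 250/61) = -1/19*285 + 7091/2013 = -15 + 7091/2013 = -23104/2013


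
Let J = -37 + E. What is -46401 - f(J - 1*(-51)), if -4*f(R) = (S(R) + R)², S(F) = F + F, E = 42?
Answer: -39345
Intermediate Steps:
S(F) = 2*F
J = 5 (J = -37 + 42 = 5)
f(R) = -9*R²/4 (f(R) = -(2*R + R)²/4 = -9*R²/4)
-46401 - f(J - 1*(-51)) = -46401 - (-9)*(5 - 1*(-51))²/4 = -46401 - (-9)*(5 + 51)²/4 = -46401 - (-9)*56²/4 = -46401 - (-9)*3136/4 = -46401 - 1*(-7056) = -46401 + 7056 = -39345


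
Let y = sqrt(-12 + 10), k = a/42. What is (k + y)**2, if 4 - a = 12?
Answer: (4 - 21*I*sqrt(2))**2/441 ≈ -1.9637 - 0.53875*I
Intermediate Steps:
a = -8 (a = 4 - 1*12 = 4 - 12 = -8)
k = -4/21 (k = -8/42 = -8*1/42 = -4/21 ≈ -0.19048)
y = I*sqrt(2) (y = sqrt(-2) = I*sqrt(2) ≈ 1.4142*I)
(k + y)**2 = (-4/21 + I*sqrt(2))**2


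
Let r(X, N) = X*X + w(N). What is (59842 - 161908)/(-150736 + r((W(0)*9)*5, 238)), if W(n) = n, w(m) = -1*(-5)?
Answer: 102066/150731 ≈ 0.67714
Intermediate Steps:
w(m) = 5
r(X, N) = 5 + X**2 (r(X, N) = X*X + 5 = X**2 + 5 = 5 + X**2)
(59842 - 161908)/(-150736 + r((W(0)*9)*5, 238)) = (59842 - 161908)/(-150736 + (5 + ((0*9)*5)**2)) = -102066/(-150736 + (5 + (0*5)**2)) = -102066/(-150736 + (5 + 0**2)) = -102066/(-150736 + (5 + 0)) = -102066/(-150736 + 5) = -102066/(-150731) = -102066*(-1/150731) = 102066/150731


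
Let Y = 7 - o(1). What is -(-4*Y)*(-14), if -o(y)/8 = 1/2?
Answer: -616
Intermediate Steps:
o(y) = -4 (o(y) = -8/2 = -8*1/2 = -4)
Y = 11 (Y = 7 - 1*(-4) = 7 + 4 = 11)
-(-4*Y)*(-14) = -(-4*11)*(-14) = -(-44)*(-14) = -1*616 = -616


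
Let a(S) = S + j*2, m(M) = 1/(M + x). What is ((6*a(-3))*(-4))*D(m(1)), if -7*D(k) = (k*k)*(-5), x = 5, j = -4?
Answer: 110/21 ≈ 5.2381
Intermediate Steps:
m(M) = 1/(5 + M) (m(M) = 1/(M + 5) = 1/(5 + M))
a(S) = -8 + S (a(S) = S - 4*2 = S - 8 = -8 + S)
D(k) = 5*k²/7 (D(k) = -k*k*(-5)/7 = -k²*(-5)/7 = -(-5)*k²/7 = 5*k²/7)
((6*a(-3))*(-4))*D(m(1)) = ((6*(-8 - 3))*(-4))*(5*(1/(5 + 1))²/7) = ((6*(-11))*(-4))*(5*(1/6)²/7) = (-66*(-4))*(5*(⅙)²/7) = 264*((5/7)*(1/36)) = 264*(5/252) = 110/21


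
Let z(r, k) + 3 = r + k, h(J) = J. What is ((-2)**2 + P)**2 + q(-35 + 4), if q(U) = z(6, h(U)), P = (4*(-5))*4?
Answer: 5748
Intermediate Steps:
z(r, k) = -3 + k + r (z(r, k) = -3 + (r + k) = -3 + (k + r) = -3 + k + r)
P = -80 (P = -20*4 = -80)
q(U) = 3 + U (q(U) = -3 + U + 6 = 3 + U)
((-2)**2 + P)**2 + q(-35 + 4) = ((-2)**2 - 80)**2 + (3 + (-35 + 4)) = (4 - 80)**2 + (3 - 31) = (-76)**2 - 28 = 5776 - 28 = 5748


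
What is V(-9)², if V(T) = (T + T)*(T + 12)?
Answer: 2916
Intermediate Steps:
V(T) = 2*T*(12 + T) (V(T) = (2*T)*(12 + T) = 2*T*(12 + T))
V(-9)² = (2*(-9)*(12 - 9))² = (2*(-9)*3)² = (-54)² = 2916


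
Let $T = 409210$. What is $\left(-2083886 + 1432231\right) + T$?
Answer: $-242445$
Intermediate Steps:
$\left(-2083886 + 1432231\right) + T = \left(-2083886 + 1432231\right) + 409210 = -651655 + 409210 = -242445$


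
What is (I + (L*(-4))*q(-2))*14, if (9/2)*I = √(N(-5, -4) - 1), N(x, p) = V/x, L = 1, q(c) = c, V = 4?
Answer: 112 + 28*I*√5/15 ≈ 112.0 + 4.174*I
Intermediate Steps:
N(x, p) = 4/x
I = 2*I*√5/15 (I = 2*√(4/(-5) - 1)/9 = 2*√(4*(-⅕) - 1)/9 = 2*√(-⅘ - 1)/9 = 2*√(-9/5)/9 = 2*(3*I*√5/5)/9 = 2*I*√5/15 ≈ 0.29814*I)
(I + (L*(-4))*q(-2))*14 = (2*I*√5/15 + (1*(-4))*(-2))*14 = (2*I*√5/15 - 4*(-2))*14 = (2*I*√5/15 + 8)*14 = (8 + 2*I*√5/15)*14 = 112 + 28*I*√5/15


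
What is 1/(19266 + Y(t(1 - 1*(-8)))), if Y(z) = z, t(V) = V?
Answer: 1/19275 ≈ 5.1881e-5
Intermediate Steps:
1/(19266 + Y(t(1 - 1*(-8)))) = 1/(19266 + (1 - 1*(-8))) = 1/(19266 + (1 + 8)) = 1/(19266 + 9) = 1/19275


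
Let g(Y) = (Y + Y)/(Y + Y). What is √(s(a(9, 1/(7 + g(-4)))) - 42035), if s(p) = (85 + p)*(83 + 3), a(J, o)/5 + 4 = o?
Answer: I*√145565/2 ≈ 190.76*I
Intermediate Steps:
g(Y) = 1 (g(Y) = (2*Y)/((2*Y)) = (2*Y)*(1/(2*Y)) = 1)
a(J, o) = -20 + 5*o
s(p) = 7310 + 86*p (s(p) = (85 + p)*86 = 7310 + 86*p)
√(s(a(9, 1/(7 + g(-4)))) - 42035) = √((7310 + 86*(-20 + 5/(7 + 1))) - 42035) = √((7310 + 86*(-20 + 5/8)) - 42035) = √((7310 + 86*(-155/8)) - 42035) = √((7310 - 6665/4) - 42035) = √(22575/4 - 42035) = √(-145565/4) = I*√145565/2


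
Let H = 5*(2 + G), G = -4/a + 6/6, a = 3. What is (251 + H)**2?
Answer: 605284/9 ≈ 67254.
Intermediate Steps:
G = -1/3 (G = -4/3 + 6/6 = -4*1/3 + 6*(1/6) = -4/3 + 1 = -1/3 ≈ -0.33333)
H = 25/3 (H = 5*(2 - 1/3) = 5*(5/3) = 25/3 ≈ 8.3333)
(251 + H)**2 = (251 + 25/3)**2 = (778/3)**2 = 605284/9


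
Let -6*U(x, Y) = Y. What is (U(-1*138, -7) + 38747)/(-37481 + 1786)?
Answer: -232489/214170 ≈ -1.0855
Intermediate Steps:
U(x, Y) = -Y/6
(U(-1*138, -7) + 38747)/(-37481 + 1786) = (-⅙*(-7) + 38747)/(-37481 + 1786) = (7/6 + 38747)/(-35695) = (232489/6)*(-1/35695) = -232489/214170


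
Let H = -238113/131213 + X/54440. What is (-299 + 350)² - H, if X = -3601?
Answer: 18592991477453/7143235720 ≈ 2602.9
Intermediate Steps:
H = -13435369733/7143235720 (H = -238113/131213 - 3601/54440 = -13435369733/7143235720 ≈ -1.8809)
(-299 + 350)² - H = (-299 + 350)² - 1*(-13435369733/7143235720) = 51² + 13435369733/7143235720 = 2601 + 13435369733/7143235720 = 18592991477453/7143235720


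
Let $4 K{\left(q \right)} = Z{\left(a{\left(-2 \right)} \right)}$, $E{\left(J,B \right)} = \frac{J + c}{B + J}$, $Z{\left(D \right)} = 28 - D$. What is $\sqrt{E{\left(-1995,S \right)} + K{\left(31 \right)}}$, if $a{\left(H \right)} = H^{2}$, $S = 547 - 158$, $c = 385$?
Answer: $\frac{\sqrt{4515269}}{803} \approx 2.6462$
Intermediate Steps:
$S = 389$ ($S = 547 - 158 = 389$)
$E{\left(J,B \right)} = \frac{385 + J}{B + J}$ ($E{\left(J,B \right)} = \frac{J + 385}{B + J} = \frac{385 + J}{B + J}$)
$K{\left(q \right)} = 6$ ($K{\left(q \right)} = \frac{28 - \left(-2\right)^{2}}{4} = \frac{28 - 4}{4} = \frac{1}{4} \cdot 24 = 6$)
$\sqrt{E{\left(-1995,S \right)} + K{\left(31 \right)}} = \sqrt{\frac{385 - 1995}{389 - 1995} + 6} = \sqrt{\frac{1}{-1606} \left(-1610\right) + 6} = \sqrt{\left(- \frac{1}{1606}\right) \left(-1610\right) + 6} = \sqrt{\frac{805}{803} + 6} = \sqrt{\frac{5623}{803}} = \frac{\sqrt{4515269}}{803}$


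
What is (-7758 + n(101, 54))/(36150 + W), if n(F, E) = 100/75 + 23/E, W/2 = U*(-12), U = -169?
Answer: -418837/2171124 ≈ -0.19291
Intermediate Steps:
W = 4056 (W = 2*(-169*(-12)) = 2*2028 = 4056)
n(F, E) = 4/3 + 23/E (n(F, E) = 100*(1/75) + 23/E = 4/3 + 23/E)
(-7758 + n(101, 54))/(36150 + W) = (-7758 + (4/3 + 23/54))/(36150 + 4056) = (-7758 + (4/3 + 23*(1/54)))/40206 = (-7758 + (4/3 + 23/54))*(1/40206) = (-7758 + 95/54)*(1/40206) = -418837/54*1/40206 = -418837/2171124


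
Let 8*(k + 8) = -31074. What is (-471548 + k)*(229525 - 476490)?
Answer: 469668405365/4 ≈ 1.1742e+11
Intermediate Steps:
k = -15569/4 (k = -8 + (⅛)*(-31074) = -8 - 15537/4 = -15569/4 ≈ -3892.3)
(-471548 + k)*(229525 - 476490) = (-471548 - 15569/4)*(229525 - 476490) = -1901761/4*(-246965) = 469668405365/4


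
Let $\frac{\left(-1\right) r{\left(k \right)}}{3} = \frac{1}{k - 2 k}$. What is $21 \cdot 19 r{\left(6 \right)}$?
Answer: $\frac{399}{2} \approx 199.5$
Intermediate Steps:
$r{\left(k \right)} = \frac{3}{k}$ ($r{\left(k \right)} = - \frac{3}{k - 2 k} = - \frac{3}{\left(-1\right) k} = - 3 \left(- \frac{1}{k}\right) = \frac{3}{k}$)
$21 \cdot 19 r{\left(6 \right)} = 21 \cdot 19 \cdot \frac{3}{6} = 399 \cdot 3 \cdot \frac{1}{6} = 399 \cdot \frac{1}{2} = \frac{399}{2}$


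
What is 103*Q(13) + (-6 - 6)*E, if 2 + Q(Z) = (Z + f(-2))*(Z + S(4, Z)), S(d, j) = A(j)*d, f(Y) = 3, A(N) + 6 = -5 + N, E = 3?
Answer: 34366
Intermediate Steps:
A(N) = -11 + N (A(N) = -6 + (-5 + N) = -11 + N)
S(d, j) = d*(-11 + j) (S(d, j) = (-11 + j)*d = d*(-11 + j))
Q(Z) = -2 + (-44 + 5*Z)*(3 + Z) (Q(Z) = -2 + (Z + 3)*(Z + 4*(-11 + Z)) = -2 + (3 + Z)*(Z + (-44 + 4*Z)) = -2 + (3 + Z)*(-44 + 5*Z) = -2 + (-44 + 5*Z)*(3 + Z))
103*Q(13) + (-6 - 6)*E = 103*(-134 - 29*13 + 5*13**2) + (-6 - 6)*3 = 103*(-134 - 377 + 5*169) - 12*3 = 103*(-134 - 377 + 845) - 36 = 103*334 - 36 = 34402 - 36 = 34366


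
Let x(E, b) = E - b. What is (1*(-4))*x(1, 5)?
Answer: 16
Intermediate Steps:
(1*(-4))*x(1, 5) = (1*(-4))*(1 - 1*5) = -4*(1 - 5) = -4*(-4) = 16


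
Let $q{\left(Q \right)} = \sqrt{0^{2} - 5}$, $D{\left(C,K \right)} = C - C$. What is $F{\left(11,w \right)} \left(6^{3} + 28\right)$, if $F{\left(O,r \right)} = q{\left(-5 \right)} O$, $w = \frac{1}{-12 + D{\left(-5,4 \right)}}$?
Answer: $2684 i \sqrt{5} \approx 6001.6 i$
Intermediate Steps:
$D{\left(C,K \right)} = 0$
$q{\left(Q \right)} = i \sqrt{5}$ ($q{\left(Q \right)} = \sqrt{0 - 5} = \sqrt{-5} = i \sqrt{5}$)
$w = - \frac{1}{12}$ ($w = \frac{1}{-12 + 0} = \frac{1}{-12} = - \frac{1}{12} \approx -0.083333$)
$F{\left(O,r \right)} = i O \sqrt{5}$ ($F{\left(O,r \right)} = i \sqrt{5} O = i O \sqrt{5}$)
$F{\left(11,w \right)} \left(6^{3} + 28\right) = i 11 \sqrt{5} \left(6^{3} + 28\right) = 11 i \sqrt{5} \left(216 + 28\right) = 11 i \sqrt{5} \cdot 244 = 2684 i \sqrt{5}$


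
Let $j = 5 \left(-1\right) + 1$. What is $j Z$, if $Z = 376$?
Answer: $-1504$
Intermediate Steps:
$j = -4$ ($j = -5 + 1 = -4$)
$j Z = \left(-4\right) 376 = -1504$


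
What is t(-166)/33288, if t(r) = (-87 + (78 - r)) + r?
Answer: -3/11096 ≈ -0.00027037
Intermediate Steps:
t(r) = -9 (t(r) = (-9 - r) + r = -9)
t(-166)/33288 = -9/33288 = -9*1/33288 = -3/11096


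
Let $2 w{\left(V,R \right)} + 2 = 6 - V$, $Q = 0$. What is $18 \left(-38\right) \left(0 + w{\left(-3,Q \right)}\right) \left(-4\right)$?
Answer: $9576$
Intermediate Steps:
$w{\left(V,R \right)} = 2 - \frac{V}{2}$ ($w{\left(V,R \right)} = -1 + \frac{6 - V}{2} = -1 - \left(-3 + \frac{V}{2}\right) = 2 - \frac{V}{2}$)
$18 \left(-38\right) \left(0 + w{\left(-3,Q \right)}\right) \left(-4\right) = 18 \left(-38\right) \left(0 + \left(2 - - \frac{3}{2}\right)\right) \left(-4\right) = - 684 \left(0 + \left(2 + \frac{3}{2}\right)\right) \left(-4\right) = - 684 \left(0 + \frac{7}{2}\right) \left(-4\right) = - 684 \cdot \frac{7}{2} \left(-4\right) = \left(-684\right) \left(-14\right) = 9576$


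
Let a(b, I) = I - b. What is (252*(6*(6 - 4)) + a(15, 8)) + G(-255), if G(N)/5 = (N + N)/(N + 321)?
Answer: 32762/11 ≈ 2978.4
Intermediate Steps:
G(N) = 10*N/(321 + N) (G(N) = 5*((N + N)/(N + 321)) = 5*((2*N)/(321 + N)) = 5*(2*N/(321 + N)) = 10*N/(321 + N))
(252*(6*(6 - 4)) + a(15, 8)) + G(-255) = (252*(6*(6 - 4)) + (8 - 1*15)) + 10*(-255)/(321 - 255) = (252*(6*2) + (8 - 15)) + 10*(-255)/66 = (252*12 - 7) + 10*(-255)*(1/66) = (3024 - 7) - 425/11 = 3017 - 425/11 = 32762/11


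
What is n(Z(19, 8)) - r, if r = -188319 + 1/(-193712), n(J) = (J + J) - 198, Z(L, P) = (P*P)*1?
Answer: 36466090289/193712 ≈ 1.8825e+5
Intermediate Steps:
Z(L, P) = P**2 (Z(L, P) = P**2*1 = P**2)
n(J) = -198 + 2*J (n(J) = 2*J - 198 = -198 + 2*J)
r = -36479650129/193712 (r = -188319 - 1/193712 = -36479650129/193712 ≈ -1.8832e+5)
n(Z(19, 8)) - r = (-198 + 2*8**2) - 1*(-36479650129/193712) = (-198 + 2*64) + 36479650129/193712 = (-198 + 128) + 36479650129/193712 = -70 + 36479650129/193712 = 36466090289/193712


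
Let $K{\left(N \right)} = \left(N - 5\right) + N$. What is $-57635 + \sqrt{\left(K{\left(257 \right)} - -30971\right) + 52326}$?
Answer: $-57635 + \sqrt{83806} \approx -57346.0$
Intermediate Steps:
$K{\left(N \right)} = -5 + 2 N$ ($K{\left(N \right)} = \left(-5 + N\right) + N = -5 + 2 N$)
$-57635 + \sqrt{\left(K{\left(257 \right)} - -30971\right) + 52326} = -57635 + \sqrt{\left(\left(-5 + 2 \cdot 257\right) - -30971\right) + 52326} = -57635 + \sqrt{\left(\left(-5 + 514\right) + 30971\right) + 52326} = -57635 + \sqrt{\left(509 + 30971\right) + 52326} = -57635 + \sqrt{31480 + 52326} = -57635 + \sqrt{83806}$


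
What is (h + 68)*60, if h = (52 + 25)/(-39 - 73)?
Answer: 16155/4 ≈ 4038.8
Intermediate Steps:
h = -11/16 (h = 77/(-112) = 77*(-1/112) = -11/16 ≈ -0.68750)
(h + 68)*60 = (-11/16 + 68)*60 = (1077/16)*60 = 16155/4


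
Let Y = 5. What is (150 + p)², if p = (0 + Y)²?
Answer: 30625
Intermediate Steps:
p = 25 (p = (0 + 5)² = 5² = 25)
(150 + p)² = (150 + 25)² = 175² = 30625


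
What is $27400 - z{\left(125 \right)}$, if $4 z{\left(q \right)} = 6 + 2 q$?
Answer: $27336$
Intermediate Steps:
$z{\left(q \right)} = \frac{3}{2} + \frac{q}{2}$ ($z{\left(q \right)} = \frac{6 + 2 q}{4} = \frac{3}{2} + \frac{q}{2}$)
$27400 - z{\left(125 \right)} = 27400 - \left(\frac{3}{2} + \frac{1}{2} \cdot 125\right) = 27400 - \left(\frac{3}{2} + \frac{125}{2}\right) = 27400 - 64 = 27336$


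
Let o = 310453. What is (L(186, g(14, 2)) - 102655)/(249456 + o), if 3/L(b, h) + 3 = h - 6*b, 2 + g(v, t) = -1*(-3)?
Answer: -114768293/625978262 ≈ -0.18334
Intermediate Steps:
g(v, t) = 1 (g(v, t) = -2 - 1*(-3) = -2 + 3 = 1)
L(b, h) = 3/(-3 + h - 6*b) (L(b, h) = 3/(-3 + (h - 6*b)) = 3/(-3 + h - 6*b))
(L(186, g(14, 2)) - 102655)/(249456 + o) = (-3/(3 - 1*1 + 6*186) - 102655)/(249456 + 310453) = (-3/(3 - 1 + 1116) - 102655)/559909 = (-3/1118 - 102655)*(1/559909) = -114768293/1118*1/559909 = -114768293/625978262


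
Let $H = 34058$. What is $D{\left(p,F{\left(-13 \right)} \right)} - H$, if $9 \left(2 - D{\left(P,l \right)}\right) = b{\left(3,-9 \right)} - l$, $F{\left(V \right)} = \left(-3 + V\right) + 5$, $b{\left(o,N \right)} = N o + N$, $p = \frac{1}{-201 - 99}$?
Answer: $- \frac{306479}{9} \approx -34053.0$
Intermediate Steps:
$p = - \frac{1}{300}$ ($p = \frac{1}{-300} = - \frac{1}{300} \approx -0.0033333$)
$b{\left(o,N \right)} = N + N o$
$F{\left(V \right)} = 2 + V$
$D{\left(P,l \right)} = 6 + \frac{l}{9}$ ($D{\left(P,l \right)} = 2 - \frac{- 9 \left(1 + 3\right) - l}{9} = 2 - \frac{\left(-9\right) 4 - l}{9} = 2 - \frac{-36 - l}{9} = 2 + \left(4 + \frac{l}{9}\right) = 6 + \frac{l}{9}$)
$D{\left(p,F{\left(-13 \right)} \right)} - H = \left(6 + \frac{2 - 13}{9}\right) - 34058 = \left(6 + \frac{1}{9} \left(-11\right)\right) - 34058 = \left(6 - \frac{11}{9}\right) - 34058 = \frac{43}{9} - 34058 = - \frac{306479}{9}$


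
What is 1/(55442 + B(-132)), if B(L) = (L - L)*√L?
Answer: 1/55442 ≈ 1.8037e-5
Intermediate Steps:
B(L) = 0 (B(L) = 0*√L = 0)
1/(55442 + B(-132)) = 1/(55442 + 0) = 1/55442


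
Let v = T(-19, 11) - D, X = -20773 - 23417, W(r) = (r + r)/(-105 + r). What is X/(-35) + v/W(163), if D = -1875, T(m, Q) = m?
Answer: 1817362/1141 ≈ 1592.8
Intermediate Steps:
W(r) = 2*r/(-105 + r) (W(r) = (2*r)/(-105 + r) = 2*r/(-105 + r))
X = -44190
v = 1856 (v = -19 - 1*(-1875) = -19 + 1875 = 1856)
X/(-35) + v/W(163) = -44190/(-35) + 1856/((2*163/(-105 + 163))) = -44190*(-1/35) + 1856/((2*163/58)) = 8838/7 + 1856/((2*163*(1/58))) = 8838/7 + 1856/(163/29) = 8838/7 + 1856*(29/163) = 8838/7 + 53824/163 = 1817362/1141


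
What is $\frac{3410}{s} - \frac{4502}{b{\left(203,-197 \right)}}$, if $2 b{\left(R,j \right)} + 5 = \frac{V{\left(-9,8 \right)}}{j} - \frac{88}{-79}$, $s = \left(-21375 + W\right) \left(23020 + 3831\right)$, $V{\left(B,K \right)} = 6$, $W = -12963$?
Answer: $\frac{5872750940994593}{2554511521137} \approx 2299.0$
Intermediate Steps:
$s = -922009638$ ($s = \left(-21375 - 12963\right) \left(23020 + 3831\right) = \left(-34338\right) 26851 = -922009638$)
$b{\left(R,j \right)} = - \frac{307}{158} + \frac{3}{j}$ ($b{\left(R,j \right)} = - \frac{5}{2} + \frac{\frac{6}{j} - \frac{88}{-79}}{2} = - \frac{5}{2} + \frac{\frac{6}{j} - - \frac{88}{79}}{2} = - \frac{5}{2} + \frac{\frac{6}{j} + \frac{88}{79}}{2} = - \frac{5}{2} + \frac{\frac{88}{79} + \frac{6}{j}}{2} = - \frac{5}{2} + \left(\frac{44}{79} + \frac{3}{j}\right) = - \frac{307}{158} + \frac{3}{j}$)
$\frac{3410}{s} - \frac{4502}{b{\left(203,-197 \right)}} = \frac{3410}{-922009638} - \frac{4502}{- \frac{307}{158} + \frac{3}{-197}} = 3410 \left(- \frac{1}{922009638}\right) - \frac{4502}{- \frac{307}{158} + 3 \left(- \frac{1}{197}\right)} = - \frac{155}{41909529} - \frac{4502}{- \frac{307}{158} - \frac{3}{197}} = - \frac{155}{41909529} - \frac{4502}{- \frac{60953}{31126}} = - \frac{155}{41909529} - - \frac{140129252}{60953} = - \frac{155}{41909529} + \frac{140129252}{60953} = \frac{5872750940994593}{2554511521137}$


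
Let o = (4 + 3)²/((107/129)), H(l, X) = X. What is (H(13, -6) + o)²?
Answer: 32251041/11449 ≈ 2816.9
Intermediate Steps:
o = 6321/107 (o = 7²/((107*(1/129))) = 49/(107/129) = 49*(129/107) = 6321/107 ≈ 59.075)
(H(13, -6) + o)² = (-6 + 6321/107)² = (5679/107)² = 32251041/11449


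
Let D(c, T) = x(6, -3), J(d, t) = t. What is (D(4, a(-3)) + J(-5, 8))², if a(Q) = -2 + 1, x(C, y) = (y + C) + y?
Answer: 64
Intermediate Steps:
x(C, y) = C + 2*y (x(C, y) = (C + y) + y = C + 2*y)
a(Q) = -1
D(c, T) = 0 (D(c, T) = 6 + 2*(-3) = 6 - 6 = 0)
(D(4, a(-3)) + J(-5, 8))² = (0 + 8)² = 8² = 64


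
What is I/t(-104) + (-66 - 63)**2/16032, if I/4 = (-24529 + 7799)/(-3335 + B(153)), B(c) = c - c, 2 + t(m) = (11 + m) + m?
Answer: 664745855/709325152 ≈ 0.93715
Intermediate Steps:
t(m) = 9 + 2*m (t(m) = -2 + ((11 + m) + m) = -2 + (11 + 2*m) = 9 + 2*m)
B(c) = 0
I = 13384/667 (I = 4*((-24529 + 7799)/(-3335 + 0)) = 4*(-16730/(-3335)) = 4*(-16730*(-1/3335)) = 4*(3346/667) = 13384/667 ≈ 20.066)
I/t(-104) + (-66 - 63)**2/16032 = 13384/(667*(9 + 2*(-104))) + (-66 - 63)**2/16032 = 13384/(667*(9 - 208)) + (-129)**2*(1/16032) = (13384/667)/(-199) + 16641*(1/16032) = (13384/667)*(-1/199) + 5547/5344 = -13384/132733 + 5547/5344 = 664745855/709325152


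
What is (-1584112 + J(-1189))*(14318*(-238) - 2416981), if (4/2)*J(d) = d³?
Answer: 9809216354089845/2 ≈ 4.9046e+15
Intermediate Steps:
J(d) = d³/2
(-1584112 + J(-1189))*(14318*(-238) - 2416981) = (-1584112 + (½)*(-1189)³)*(14318*(-238) - 2416981) = (-1584112 + (½)*(-1680914269))*(-3407684 - 2416981) = (-1584112 - 1680914269/2)*(-5824665) = -1684082493/2*(-5824665) = 9809216354089845/2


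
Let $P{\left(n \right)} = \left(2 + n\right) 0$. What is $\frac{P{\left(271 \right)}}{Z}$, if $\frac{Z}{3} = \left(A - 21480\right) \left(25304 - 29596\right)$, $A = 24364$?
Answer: $0$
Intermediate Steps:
$P{\left(n \right)} = 0$
$Z = -37134384$ ($Z = 3 \left(24364 - 21480\right) \left(25304 - 29596\right) = 3 \cdot 2884 \left(-4292\right) = 3 \left(-12378128\right) = -37134384$)
$\frac{P{\left(271 \right)}}{Z} = \frac{0}{-37134384} = 0 \left(- \frac{1}{37134384}\right) = 0$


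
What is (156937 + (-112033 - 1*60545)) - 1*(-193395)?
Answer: 177754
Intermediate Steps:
(156937 + (-112033 - 1*60545)) - 1*(-193395) = (156937 + (-112033 - 60545)) + 193395 = (156937 - 172578) + 193395 = -15641 + 193395 = 177754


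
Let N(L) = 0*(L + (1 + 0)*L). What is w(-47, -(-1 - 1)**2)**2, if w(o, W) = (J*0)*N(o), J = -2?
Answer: 0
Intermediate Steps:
N(L) = 0 (N(L) = 0*(L + 1*L) = 0*(L + L) = 0*(2*L) = 0)
w(o, W) = 0 (w(o, W) = -2*0*0 = 0*0 = 0)
w(-47, -(-1 - 1)**2)**2 = 0**2 = 0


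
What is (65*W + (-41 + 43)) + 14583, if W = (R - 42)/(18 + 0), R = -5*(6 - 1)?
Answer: 258175/18 ≈ 14343.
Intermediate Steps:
R = -25 (R = -5*5 = -25)
W = -67/18 (W = (-25 - 42)/(18 + 0) = -67/18 ≈ -3.7222)
(65*W + (-41 + 43)) + 14583 = (65*(-67/18) + (-41 + 43)) + 14583 = (-4355/18 + 2) + 14583 = -4319/18 + 14583 = 258175/18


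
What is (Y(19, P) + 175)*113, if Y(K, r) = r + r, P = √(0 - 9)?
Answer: 19775 + 678*I ≈ 19775.0 + 678.0*I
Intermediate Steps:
P = 3*I (P = √(-9) = 3*I ≈ 3.0*I)
Y(K, r) = 2*r
(Y(19, P) + 175)*113 = (2*(3*I) + 175)*113 = (6*I + 175)*113 = (175 + 6*I)*113 = 19775 + 678*I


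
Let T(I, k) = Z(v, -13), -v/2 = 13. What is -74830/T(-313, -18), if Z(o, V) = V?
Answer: 74830/13 ≈ 5756.2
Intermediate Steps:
v = -26 (v = -2*13 = -26)
T(I, k) = -13
-74830/T(-313, -18) = -74830/(-13) = -74830*(-1/13) = 74830/13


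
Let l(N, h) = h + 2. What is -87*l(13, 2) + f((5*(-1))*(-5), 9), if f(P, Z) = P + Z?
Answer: -314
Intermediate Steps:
l(N, h) = 2 + h
-87*l(13, 2) + f((5*(-1))*(-5), 9) = -87*(2 + 2) + ((5*(-1))*(-5) + 9) = -87*4 + (-5*(-5) + 9) = -348 + (25 + 9) = -348 + 34 = -314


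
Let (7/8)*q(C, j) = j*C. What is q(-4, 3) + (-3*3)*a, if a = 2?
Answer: -222/7 ≈ -31.714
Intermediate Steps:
q(C, j) = 8*C*j/7 (q(C, j) = 8*(j*C)/7 = 8*(C*j)/7 = 8*C*j/7)
q(-4, 3) + (-3*3)*a = (8/7)*(-4)*3 - 3*3*2 = -96/7 - 9*2 = -96/7 - 18 = -222/7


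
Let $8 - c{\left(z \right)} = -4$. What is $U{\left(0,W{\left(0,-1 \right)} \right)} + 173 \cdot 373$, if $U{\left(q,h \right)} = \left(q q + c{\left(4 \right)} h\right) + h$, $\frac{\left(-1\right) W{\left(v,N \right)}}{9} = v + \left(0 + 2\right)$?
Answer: $64295$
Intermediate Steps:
$W{\left(v,N \right)} = -18 - 9 v$ ($W{\left(v,N \right)} = - 9 \left(v + \left(0 + 2\right)\right) = - 9 \left(v + 2\right) = - 9 \left(2 + v\right) = -18 - 9 v$)
$c{\left(z \right)} = 12$ ($c{\left(z \right)} = 8 - -4 = 8 + 4 = 12$)
$U{\left(q,h \right)} = q^{2} + 13 h$ ($U{\left(q,h \right)} = \left(q q + 12 h\right) + h = \left(q^{2} + 12 h\right) + h = q^{2} + 13 h$)
$U{\left(0,W{\left(0,-1 \right)} \right)} + 173 \cdot 373 = \left(0^{2} + 13 \left(-18 - 0\right)\right) + 173 \cdot 373 = \left(0 + 13 \left(-18 + 0\right)\right) + 64529 = \left(0 + 13 \left(-18\right)\right) + 64529 = \left(0 - 234\right) + 64529 = -234 + 64529 = 64295$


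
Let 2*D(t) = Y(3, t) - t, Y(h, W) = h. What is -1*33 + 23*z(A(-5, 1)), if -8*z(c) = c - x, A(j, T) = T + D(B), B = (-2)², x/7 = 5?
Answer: 1059/16 ≈ 66.188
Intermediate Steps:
x = 35 (x = 7*5 = 35)
B = 4
D(t) = 3/2 - t/2 (D(t) = (3 - t)/2 = 3/2 - t/2)
A(j, T) = -½ + T (A(j, T) = T + (3/2 - ½*4) = T + (3/2 - 2) = T - ½ = -½ + T)
z(c) = 35/8 - c/8 (z(c) = -(c - 1*35)/8 = -(c - 35)/8 = -(-35 + c)/8 = 35/8 - c/8)
-1*33 + 23*z(A(-5, 1)) = -1*33 + 23*(35/8 - (-½ + 1)/8) = -33 + 23*(35/8 - ⅛*½) = -33 + 23*(35/8 - 1/16) = -33 + 23*(69/16) = -33 + 1587/16 = 1059/16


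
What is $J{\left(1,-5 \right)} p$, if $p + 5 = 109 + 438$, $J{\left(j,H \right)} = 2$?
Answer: $1084$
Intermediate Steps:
$p = 542$ ($p = -5 + \left(109 + 438\right) = -5 + 547 = 542$)
$J{\left(1,-5 \right)} p = 2 \cdot 542 = 1084$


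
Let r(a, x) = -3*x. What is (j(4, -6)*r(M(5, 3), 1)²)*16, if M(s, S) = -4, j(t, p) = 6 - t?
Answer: 288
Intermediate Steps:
(j(4, -6)*r(M(5, 3), 1)²)*16 = ((6 - 1*4)*(-3*1)²)*16 = ((6 - 4)*(-3)²)*16 = (2*9)*16 = 18*16 = 288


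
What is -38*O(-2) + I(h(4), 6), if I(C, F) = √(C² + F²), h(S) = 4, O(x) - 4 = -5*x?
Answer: -532 + 2*√13 ≈ -524.79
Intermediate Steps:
O(x) = 4 - 5*x
-38*O(-2) + I(h(4), 6) = -38*(4 - 5*(-2)) + √(4² + 6²) = -38*(4 + 10) + √(16 + 36) = -38*14 + √52 = -532 + 2*√13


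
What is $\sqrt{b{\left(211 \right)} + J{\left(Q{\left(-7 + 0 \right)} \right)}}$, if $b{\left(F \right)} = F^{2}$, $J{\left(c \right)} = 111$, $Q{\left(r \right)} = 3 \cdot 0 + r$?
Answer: $2 \sqrt{11158} \approx 211.26$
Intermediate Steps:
$Q{\left(r \right)} = r$ ($Q{\left(r \right)} = 0 + r = r$)
$\sqrt{b{\left(211 \right)} + J{\left(Q{\left(-7 + 0 \right)} \right)}} = \sqrt{211^{2} + 111} = \sqrt{44521 + 111} = \sqrt{44632} = 2 \sqrt{11158}$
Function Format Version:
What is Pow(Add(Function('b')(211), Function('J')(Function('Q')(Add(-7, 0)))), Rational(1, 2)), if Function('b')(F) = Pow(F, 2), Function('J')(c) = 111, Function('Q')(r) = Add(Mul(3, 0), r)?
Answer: Mul(2, Pow(11158, Rational(1, 2))) ≈ 211.26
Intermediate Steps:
Function('Q')(r) = r (Function('Q')(r) = Add(0, r) = r)
Pow(Add(Function('b')(211), Function('J')(Function('Q')(Add(-7, 0)))), Rational(1, 2)) = Pow(Add(Pow(211, 2), 111), Rational(1, 2)) = Pow(Add(44521, 111), Rational(1, 2)) = Pow(44632, Rational(1, 2)) = Mul(2, Pow(11158, Rational(1, 2)))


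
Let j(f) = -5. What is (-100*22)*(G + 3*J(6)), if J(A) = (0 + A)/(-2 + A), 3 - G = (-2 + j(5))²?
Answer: 91300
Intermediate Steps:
G = -46 (G = 3 - (-2 - 5)² = 3 - 1*(-7)² = 3 - 1*49 = 3 - 49 = -46)
J(A) = A/(-2 + A)
(-100*22)*(G + 3*J(6)) = (-100*22)*(-46 + 3*(6/(-2 + 6))) = -2200*(-46 + 3*(6/4)) = -2200*(-46 + 3*(6*(¼))) = -2200*(-46 + 3*(3/2)) = -2200*(-46 + 9/2) = -2200*(-83/2) = 91300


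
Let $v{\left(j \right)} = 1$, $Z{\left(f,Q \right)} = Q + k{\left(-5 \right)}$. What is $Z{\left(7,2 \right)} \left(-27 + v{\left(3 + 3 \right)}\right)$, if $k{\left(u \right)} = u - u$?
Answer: $-52$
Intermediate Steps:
$k{\left(u \right)} = 0$
$Z{\left(f,Q \right)} = Q$ ($Z{\left(f,Q \right)} = Q + 0 = Q$)
$Z{\left(7,2 \right)} \left(-27 + v{\left(3 + 3 \right)}\right) = 2 \left(-27 + 1\right) = 2 \left(-26\right) = -52$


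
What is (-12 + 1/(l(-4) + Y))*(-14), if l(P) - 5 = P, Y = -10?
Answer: 1526/9 ≈ 169.56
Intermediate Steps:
l(P) = 5 + P
(-12 + 1/(l(-4) + Y))*(-14) = (-12 + 1/((5 - 4) - 10))*(-14) = (-12 + 1/(1 - 10))*(-14) = (-12 + 1/(-9))*(-14) = (-12 - 1/9)*(-14) = -109/9*(-14) = 1526/9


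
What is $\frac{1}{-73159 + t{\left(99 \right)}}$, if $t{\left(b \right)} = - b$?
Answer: $- \frac{1}{73258} \approx -1.365 \cdot 10^{-5}$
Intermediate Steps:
$\frac{1}{-73159 + t{\left(99 \right)}} = \frac{1}{-73159 - 99} = \frac{1}{-73258} = - \frac{1}{73258}$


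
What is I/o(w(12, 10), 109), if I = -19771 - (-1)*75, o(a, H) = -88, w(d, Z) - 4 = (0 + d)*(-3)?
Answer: 2462/11 ≈ 223.82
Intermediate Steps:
w(d, Z) = 4 - 3*d (w(d, Z) = 4 + (0 + d)*(-3) = 4 + d*(-3) = 4 - 3*d)
I = -19696 (I = -19771 - 1*(-75) = -19771 + 75 = -19696)
I/o(w(12, 10), 109) = -19696/(-88) = -19696*(-1/88) = 2462/11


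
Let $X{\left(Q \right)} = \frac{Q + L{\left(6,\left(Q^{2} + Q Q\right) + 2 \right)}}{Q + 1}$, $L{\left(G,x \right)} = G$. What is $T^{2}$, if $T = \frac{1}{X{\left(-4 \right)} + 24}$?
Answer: $\frac{9}{4900} \approx 0.0018367$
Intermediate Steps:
$X{\left(Q \right)} = \frac{6 + Q}{1 + Q}$ ($X{\left(Q \right)} = \frac{Q + 6}{Q + 1} = \frac{6 + Q}{1 + Q}$)
$T = \frac{3}{70}$ ($T = \frac{1}{\frac{6 - 4}{1 - 4} + 24} = \frac{1}{\frac{1}{-3} \cdot 2 + 24} = \frac{1}{\left(- \frac{1}{3}\right) 2 + 24} = \frac{1}{- \frac{2}{3} + 24} = \frac{1}{\frac{70}{3}} = \frac{3}{70} \approx 0.042857$)
$T^{2} = \left(\frac{3}{70}\right)^{2} = \frac{9}{4900}$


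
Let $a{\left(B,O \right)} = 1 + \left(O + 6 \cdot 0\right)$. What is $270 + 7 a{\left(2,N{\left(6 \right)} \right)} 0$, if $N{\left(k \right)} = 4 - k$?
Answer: $270$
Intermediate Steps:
$a{\left(B,O \right)} = 1 + O$ ($a{\left(B,O \right)} = 1 + \left(O + 0\right) = 1 + O$)
$270 + 7 a{\left(2,N{\left(6 \right)} \right)} 0 = 270 + 7 \left(1 + \left(4 - 6\right)\right) 0 = 270 + 7 \left(1 - 2\right) 0 = 270 + 7 \left(-1\right) 0 = 270 - 0 = 270 + 0 = 270$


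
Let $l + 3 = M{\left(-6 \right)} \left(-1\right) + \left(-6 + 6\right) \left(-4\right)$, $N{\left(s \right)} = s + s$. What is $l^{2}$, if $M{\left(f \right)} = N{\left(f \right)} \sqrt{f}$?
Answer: $-855 - 72 i \sqrt{6} \approx -855.0 - 176.36 i$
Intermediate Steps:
$N{\left(s \right)} = 2 s$
$M{\left(f \right)} = 2 f^{\frac{3}{2}}$ ($M{\left(f \right)} = 2 f \sqrt{f} = 2 f^{\frac{3}{2}}$)
$l = -3 + 12 i \sqrt{6}$ ($l = -3 + \left(2 \left(-6\right)^{\frac{3}{2}} \left(-1\right) + \left(-6 + 6\right) \left(-4\right)\right) = -3 + \left(2 \left(- 6 i \sqrt{6}\right) \left(-1\right) + 0 \left(-4\right)\right) = -3 + \left(- 12 i \sqrt{6} \left(-1\right) + 0\right) = -3 + \left(12 i \sqrt{6} + 0\right) = -3 + 12 i \sqrt{6} \approx -3.0 + 29.394 i$)
$l^{2} = \left(-3 + 12 i \sqrt{6}\right)^{2}$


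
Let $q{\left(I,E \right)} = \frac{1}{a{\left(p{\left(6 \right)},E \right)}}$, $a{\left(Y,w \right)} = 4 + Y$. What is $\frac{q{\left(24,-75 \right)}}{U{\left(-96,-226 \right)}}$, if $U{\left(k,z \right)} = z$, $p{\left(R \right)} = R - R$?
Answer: $- \frac{1}{904} \approx -0.0011062$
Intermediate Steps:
$p{\left(R \right)} = 0$
$q{\left(I,E \right)} = \frac{1}{4}$ ($q{\left(I,E \right)} = \frac{1}{4 + 0} = \frac{1}{4}$)
$\frac{q{\left(24,-75 \right)}}{U{\left(-96,-226 \right)}} = \frac{1}{4 \left(-226\right)} = \frac{1}{4} \left(- \frac{1}{226}\right) = - \frac{1}{904}$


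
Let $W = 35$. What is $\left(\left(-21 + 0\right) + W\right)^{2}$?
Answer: $196$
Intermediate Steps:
$\left(\left(-21 + 0\right) + W\right)^{2} = \left(\left(-21 + 0\right) + 35\right)^{2} = \left(-21 + 35\right)^{2} = 14^{2} = 196$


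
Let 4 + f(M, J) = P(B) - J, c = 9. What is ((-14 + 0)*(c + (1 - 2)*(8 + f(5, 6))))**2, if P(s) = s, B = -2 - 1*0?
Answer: 33124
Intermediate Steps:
B = -2 (B = -2 + 0 = -2)
f(M, J) = -6 - J (f(M, J) = -4 + (-2 - J) = -6 - J)
((-14 + 0)*(c + (1 - 2)*(8 + f(5, 6))))**2 = ((-14 + 0)*(9 + (1 - 2)*(8 + (-6 - 1*6))))**2 = (-14*(9 - (8 + (-6 - 6))))**2 = (-14*(9 - (8 - 12)))**2 = (-14*(9 - 1*(-4)))**2 = (-14*(9 + 4))**2 = (-14*13)**2 = (-182)**2 = 33124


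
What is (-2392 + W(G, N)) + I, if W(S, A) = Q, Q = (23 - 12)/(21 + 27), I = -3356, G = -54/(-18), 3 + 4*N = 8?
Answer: -275893/48 ≈ -5747.8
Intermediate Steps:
N = 5/4 (N = -¾ + (¼)*8 = -¾ + 2 = 5/4 ≈ 1.2500)
G = 3 (G = -54*(-1/18) = 3)
Q = 11/48 ≈ 0.22917
W(S, A) = 11/48
(-2392 + W(G, N)) + I = (-2392 + 11/48) - 3356 = -114805/48 - 3356 = -275893/48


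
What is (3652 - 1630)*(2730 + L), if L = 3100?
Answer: 11788260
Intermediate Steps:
(3652 - 1630)*(2730 + L) = (3652 - 1630)*(2730 + 3100) = 2022*5830 = 11788260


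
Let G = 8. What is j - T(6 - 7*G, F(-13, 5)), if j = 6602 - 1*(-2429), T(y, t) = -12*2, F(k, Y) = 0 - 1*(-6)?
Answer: 9055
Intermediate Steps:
F(k, Y) = 6 (F(k, Y) = 0 + 6 = 6)
T(y, t) = -24
j = 9031 (j = 6602 + 2429 = 9031)
j - T(6 - 7*G, F(-13, 5)) = 9031 - 1*(-24) = 9031 + 24 = 9055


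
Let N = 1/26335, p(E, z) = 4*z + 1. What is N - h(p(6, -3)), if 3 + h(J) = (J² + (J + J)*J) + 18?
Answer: -9954629/26335 ≈ -378.00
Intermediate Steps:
p(E, z) = 1 + 4*z
N = 1/26335 ≈ 3.7972e-5
h(J) = 15 + 3*J² (h(J) = -3 + ((J² + (J + J)*J) + 18) = -3 + ((J² + (2*J)*J) + 18) = -3 + ((J² + 2*J²) + 18) = -3 + (3*J² + 18) = -3 + (18 + 3*J²) = 15 + 3*J²)
N - h(p(6, -3)) = 1/26335 - (15 + 3*(1 + 4*(-3))²) = 1/26335 - (15 + 3*(1 - 12)²) = 1/26335 - (15 + 3*(-11)²) = 1/26335 - (15 + 3*121) = 1/26335 - (15 + 363) = 1/26335 - 1*378 = 1/26335 - 378 = -9954629/26335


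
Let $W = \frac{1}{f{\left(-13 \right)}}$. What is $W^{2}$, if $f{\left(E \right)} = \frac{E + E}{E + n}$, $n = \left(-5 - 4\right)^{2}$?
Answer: $\frac{1156}{169} \approx 6.8402$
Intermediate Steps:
$n = 81$ ($n = \left(-9\right)^{2} = 81$)
$f{\left(E \right)} = \frac{2 E}{81 + E}$ ($f{\left(E \right)} = \frac{E + E}{E + 81} = \frac{2 E}{81 + E}$)
$W = - \frac{34}{13}$ ($W = \frac{1}{2 \left(-13\right) \frac{1}{81 - 13}} = \frac{1}{2 \left(-13\right) \frac{1}{68}} = \frac{1}{- \frac{13}{34}} = - \frac{34}{13} \approx -2.6154$)
$W^{2} = \left(- \frac{34}{13}\right)^{2} = \frac{1156}{169}$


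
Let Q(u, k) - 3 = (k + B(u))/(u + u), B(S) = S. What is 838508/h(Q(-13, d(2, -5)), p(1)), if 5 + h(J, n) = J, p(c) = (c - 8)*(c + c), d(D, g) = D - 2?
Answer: -1677016/3 ≈ -5.5901e+5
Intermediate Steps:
d(D, g) = -2 + D
Q(u, k) = 3 + (k + u)/(2*u) (Q(u, k) = 3 + (k + u)/(u + u) = 3 + (k + u)/((2*u)) = 3 + (k + u)*(1/(2*u)) = 3 + (k + u)/(2*u))
p(c) = 2*c*(-8 + c) (p(c) = (-8 + c)*(2*c) = 2*c*(-8 + c))
h(J, n) = -5 + J
838508/h(Q(-13, d(2, -5)), p(1)) = 838508/(-5 + (½)*((-2 + 2) + 7*(-13))/(-13)) = 838508/(-5 + (½)*(-1/13)*(0 - 91)) = 838508/(-5 + (½)*(-1/13)*(-91)) = 838508/(-5 + 7/2) = 838508/(-3/2) = 838508*(-⅔) = -1677016/3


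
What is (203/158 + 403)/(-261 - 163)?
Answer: -63877/66992 ≈ -0.95350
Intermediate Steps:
(203/158 + 403)/(-261 - 163) = (203*(1/158) + 403)/(-424) = (203/158 + 403)*(-1/424) = (63877/158)*(-1/424) = -63877/66992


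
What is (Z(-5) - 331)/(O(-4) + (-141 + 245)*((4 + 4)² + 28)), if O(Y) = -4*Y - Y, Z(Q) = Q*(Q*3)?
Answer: -64/2397 ≈ -0.026700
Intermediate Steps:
Z(Q) = 3*Q² (Z(Q) = Q*(3*Q) = 3*Q²)
O(Y) = -5*Y
(Z(-5) - 331)/(O(-4) + (-141 + 245)*((4 + 4)² + 28)) = (3*(-5)² - 331)/(-5*(-4) + (-141 + 245)*((4 + 4)² + 28)) = (3*25 - 331)/(20 + 104*(8² + 28)) = (75 - 331)/(20 + 104*(64 + 28)) = -256/(20 + 104*92) = -256/(20 + 9568) = -256/9588 = -256*1/9588 = -64/2397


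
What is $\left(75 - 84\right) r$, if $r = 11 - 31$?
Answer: $180$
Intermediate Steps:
$r = -20$
$\left(75 - 84\right) r = \left(75 - 84\right) \left(-20\right) = \left(-9\right) \left(-20\right) = 180$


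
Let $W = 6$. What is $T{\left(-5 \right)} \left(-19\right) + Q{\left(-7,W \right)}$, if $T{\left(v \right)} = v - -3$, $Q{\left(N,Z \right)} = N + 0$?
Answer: $31$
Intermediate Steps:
$Q{\left(N,Z \right)} = N$
$T{\left(v \right)} = 3 + v$ ($T{\left(v \right)} = v + 3 = 3 + v$)
$T{\left(-5 \right)} \left(-19\right) + Q{\left(-7,W \right)} = \left(3 - 5\right) \left(-19\right) - 7 = \left(-2\right) \left(-19\right) - 7 = 38 - 7 = 31$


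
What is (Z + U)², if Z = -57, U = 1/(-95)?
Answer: 29333056/9025 ≈ 3250.2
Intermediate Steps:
U = -1/95 ≈ -0.010526
(Z + U)² = (-57 - 1/95)² = (-5416/95)² = 29333056/9025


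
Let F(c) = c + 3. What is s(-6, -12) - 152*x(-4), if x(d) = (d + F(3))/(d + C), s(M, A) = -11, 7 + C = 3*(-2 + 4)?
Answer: 249/5 ≈ 49.800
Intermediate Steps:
F(c) = 3 + c
C = -1 (C = -7 + 3*(-2 + 4) = -7 + 3*2 = -7 + 6 = -1)
x(d) = (6 + d)/(-1 + d) (x(d) = (d + (3 + 3))/(d - 1) = (d + 6)/(-1 + d) = (6 + d)/(-1 + d))
s(-6, -12) - 152*x(-4) = -11 - 152*(6 - 4)/(-1 - 4) = -11 - 152*2/(-5) = -11 - (-152)*2/5 = -11 - 152*(-2/5) = -11 + 304/5 = 249/5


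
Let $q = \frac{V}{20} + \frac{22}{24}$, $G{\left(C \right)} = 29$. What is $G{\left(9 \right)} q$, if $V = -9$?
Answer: $\frac{203}{15} \approx 13.533$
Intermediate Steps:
$q = \frac{7}{15}$ ($q = - \frac{9}{20} + \frac{22}{24} = \left(-9\right) \frac{1}{20} + 22 \cdot \frac{1}{24} = - \frac{9}{20} + \frac{11}{12} = \frac{7}{15} \approx 0.46667$)
$G{\left(9 \right)} q = 29 \cdot \frac{7}{15} = \frac{203}{15}$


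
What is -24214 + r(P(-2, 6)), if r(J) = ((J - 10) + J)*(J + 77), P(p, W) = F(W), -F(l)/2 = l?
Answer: -26424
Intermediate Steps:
F(l) = -2*l
P(p, W) = -2*W
r(J) = (-10 + 2*J)*(77 + J) (r(J) = ((-10 + J) + J)*(77 + J) = (-10 + 2*J)*(77 + J))
-24214 + r(P(-2, 6)) = -24214 + (-770 + 2*(-2*6)² + 144*(-2*6)) = -24214 + (-770 + 2*(-12)² + 144*(-12)) = -24214 + (-770 + 2*144 - 1728) = -24214 + (-770 + 288 - 1728) = -24214 - 2210 = -26424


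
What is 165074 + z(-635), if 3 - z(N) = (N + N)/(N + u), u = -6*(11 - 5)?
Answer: 110765397/671 ≈ 1.6508e+5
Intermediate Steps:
u = -36 (u = -6*6 = -36)
z(N) = 3 - 2*N/(-36 + N) (z(N) = 3 - (N + N)/(N - 36) = 3 - 2*N/(-36 + N))
165074 + z(-635) = 165074 + (-108 - 635)/(-36 - 635) = 165074 - 743/(-671) = 165074 - 1/671*(-743) = 165074 + 743/671 = 110765397/671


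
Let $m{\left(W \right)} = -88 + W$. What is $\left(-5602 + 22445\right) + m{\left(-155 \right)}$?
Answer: $16600$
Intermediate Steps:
$\left(-5602 + 22445\right) + m{\left(-155 \right)} = \left(-5602 + 22445\right) - 243 = 16843 - 243 = 16600$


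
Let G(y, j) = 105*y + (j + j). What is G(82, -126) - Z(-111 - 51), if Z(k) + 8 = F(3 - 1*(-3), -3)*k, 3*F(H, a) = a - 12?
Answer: 7556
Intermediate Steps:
F(H, a) = -4 + a/3 (F(H, a) = (a - 12)/3 = (-12 + a)/3 = -4 + a/3)
G(y, j) = 2*j + 105*y (G(y, j) = 105*y + 2*j = 2*j + 105*y)
Z(k) = -8 - 5*k (Z(k) = -8 + (-4 + (⅓)*(-3))*k = -8 + (-4 - 1)*k = -8 - 5*k)
G(82, -126) - Z(-111 - 51) = (2*(-126) + 105*82) - (-8 - 5*(-111 - 51)) = (-252 + 8610) - (-8 - 5*(-162)) = 8358 - (-8 + 810) = 8358 - 1*802 = 8358 - 802 = 7556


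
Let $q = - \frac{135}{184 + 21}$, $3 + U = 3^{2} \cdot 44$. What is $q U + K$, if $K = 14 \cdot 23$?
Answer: $\frac{2591}{41} \approx 63.195$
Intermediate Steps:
$U = 393$ ($U = -3 + 3^{2} \cdot 44 = -3 + 9 \cdot 44 = -3 + 396 = 393$)
$K = 322$
$q = - \frac{27}{41}$ ($q = - \frac{135}{205} = \left(-135\right) \frac{1}{205} = - \frac{27}{41} \approx -0.65854$)
$q U + K = \left(- \frac{27}{41}\right) 393 + 322 = - \frac{10611}{41} + 322 = \frac{2591}{41}$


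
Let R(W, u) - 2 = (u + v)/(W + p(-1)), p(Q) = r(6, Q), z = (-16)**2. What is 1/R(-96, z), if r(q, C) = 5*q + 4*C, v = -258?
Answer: 35/71 ≈ 0.49296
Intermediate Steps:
z = 256
r(q, C) = 4*C + 5*q
p(Q) = 30 + 4*Q (p(Q) = 4*Q + 5*6 = 4*Q + 30 = 30 + 4*Q)
R(W, u) = 2 + (-258 + u)/(26 + W) (R(W, u) = 2 + (u - 258)/(W + (30 + 4*(-1))) = 2 + (-258 + u)/(W + (30 - 4)) = 2 + (-258 + u)/(W + 26) = 2 + (-258 + u)/(26 + W))
1/R(-96, z) = 1/((-206 + 256 + 2*(-96))/(26 - 96)) = 1/((-206 + 256 - 192)/(-70)) = 1/(-1/70*(-142)) = 1/(71/35) = 35/71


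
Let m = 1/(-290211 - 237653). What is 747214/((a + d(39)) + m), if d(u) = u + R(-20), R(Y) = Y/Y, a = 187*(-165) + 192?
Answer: -394427370896/16164779273 ≈ -24.400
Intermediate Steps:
m = -1/527864 (m = 1/(-527864) = -1/527864 ≈ -1.8944e-6)
a = -30663 (a = -30855 + 192 = -30663)
R(Y) = 1
d(u) = 1 + u (d(u) = u + 1 = 1 + u)
747214/((a + d(39)) + m) = 747214/((-30663 + (1 + 39)) - 1/527864) = 747214/((-30663 + 40) - 1/527864) = 747214/(-30623 - 1/527864) = 747214/(-16164779273/527864) = 747214*(-527864/16164779273) = -394427370896/16164779273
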